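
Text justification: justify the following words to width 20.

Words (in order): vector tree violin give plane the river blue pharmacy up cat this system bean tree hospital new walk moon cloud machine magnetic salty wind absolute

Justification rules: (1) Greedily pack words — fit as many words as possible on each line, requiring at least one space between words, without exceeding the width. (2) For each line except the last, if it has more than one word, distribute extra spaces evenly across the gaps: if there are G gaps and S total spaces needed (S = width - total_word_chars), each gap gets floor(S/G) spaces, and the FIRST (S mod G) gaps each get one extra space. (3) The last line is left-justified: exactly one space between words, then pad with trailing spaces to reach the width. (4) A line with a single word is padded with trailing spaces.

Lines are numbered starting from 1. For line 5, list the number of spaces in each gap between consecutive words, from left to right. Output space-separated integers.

Line 1: ['vector', 'tree', 'violin'] (min_width=18, slack=2)
Line 2: ['give', 'plane', 'the', 'river'] (min_width=20, slack=0)
Line 3: ['blue', 'pharmacy', 'up', 'cat'] (min_width=20, slack=0)
Line 4: ['this', 'system', 'bean'] (min_width=16, slack=4)
Line 5: ['tree', 'hospital', 'new'] (min_width=17, slack=3)
Line 6: ['walk', 'moon', 'cloud'] (min_width=15, slack=5)
Line 7: ['machine', 'magnetic'] (min_width=16, slack=4)
Line 8: ['salty', 'wind', 'absolute'] (min_width=19, slack=1)

Answer: 3 2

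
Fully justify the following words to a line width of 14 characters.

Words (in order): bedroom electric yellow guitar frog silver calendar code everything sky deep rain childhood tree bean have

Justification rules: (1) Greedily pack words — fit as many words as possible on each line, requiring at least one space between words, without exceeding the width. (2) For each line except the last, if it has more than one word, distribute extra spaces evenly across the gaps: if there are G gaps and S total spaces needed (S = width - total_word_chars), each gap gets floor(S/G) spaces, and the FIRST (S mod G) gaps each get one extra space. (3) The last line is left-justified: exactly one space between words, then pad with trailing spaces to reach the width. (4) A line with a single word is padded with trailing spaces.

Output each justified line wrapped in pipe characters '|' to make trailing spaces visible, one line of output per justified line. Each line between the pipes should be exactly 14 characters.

Line 1: ['bedroom'] (min_width=7, slack=7)
Line 2: ['electric'] (min_width=8, slack=6)
Line 3: ['yellow', 'guitar'] (min_width=13, slack=1)
Line 4: ['frog', 'silver'] (min_width=11, slack=3)
Line 5: ['calendar', 'code'] (min_width=13, slack=1)
Line 6: ['everything', 'sky'] (min_width=14, slack=0)
Line 7: ['deep', 'rain'] (min_width=9, slack=5)
Line 8: ['childhood', 'tree'] (min_width=14, slack=0)
Line 9: ['bean', 'have'] (min_width=9, slack=5)

Answer: |bedroom       |
|electric      |
|yellow  guitar|
|frog    silver|
|calendar  code|
|everything sky|
|deep      rain|
|childhood tree|
|bean have     |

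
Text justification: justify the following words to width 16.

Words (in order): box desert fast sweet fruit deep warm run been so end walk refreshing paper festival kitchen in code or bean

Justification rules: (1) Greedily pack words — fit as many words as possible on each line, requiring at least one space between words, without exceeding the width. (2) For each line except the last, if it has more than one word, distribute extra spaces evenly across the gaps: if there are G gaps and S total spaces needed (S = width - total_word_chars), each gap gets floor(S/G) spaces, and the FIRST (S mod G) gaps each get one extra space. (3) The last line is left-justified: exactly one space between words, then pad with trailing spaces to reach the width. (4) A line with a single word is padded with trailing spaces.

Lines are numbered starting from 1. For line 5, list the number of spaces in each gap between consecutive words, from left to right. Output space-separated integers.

Answer: 1

Derivation:
Line 1: ['box', 'desert', 'fast'] (min_width=15, slack=1)
Line 2: ['sweet', 'fruit', 'deep'] (min_width=16, slack=0)
Line 3: ['warm', 'run', 'been', 'so'] (min_width=16, slack=0)
Line 4: ['end', 'walk'] (min_width=8, slack=8)
Line 5: ['refreshing', 'paper'] (min_width=16, slack=0)
Line 6: ['festival', 'kitchen'] (min_width=16, slack=0)
Line 7: ['in', 'code', 'or', 'bean'] (min_width=15, slack=1)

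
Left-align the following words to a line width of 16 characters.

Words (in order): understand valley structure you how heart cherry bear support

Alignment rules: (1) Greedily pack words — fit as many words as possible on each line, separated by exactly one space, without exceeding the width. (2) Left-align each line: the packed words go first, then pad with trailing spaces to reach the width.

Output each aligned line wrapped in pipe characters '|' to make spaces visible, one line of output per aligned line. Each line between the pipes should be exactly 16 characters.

Answer: |understand      |
|valley structure|
|you how heart   |
|cherry bear     |
|support         |

Derivation:
Line 1: ['understand'] (min_width=10, slack=6)
Line 2: ['valley', 'structure'] (min_width=16, slack=0)
Line 3: ['you', 'how', 'heart'] (min_width=13, slack=3)
Line 4: ['cherry', 'bear'] (min_width=11, slack=5)
Line 5: ['support'] (min_width=7, slack=9)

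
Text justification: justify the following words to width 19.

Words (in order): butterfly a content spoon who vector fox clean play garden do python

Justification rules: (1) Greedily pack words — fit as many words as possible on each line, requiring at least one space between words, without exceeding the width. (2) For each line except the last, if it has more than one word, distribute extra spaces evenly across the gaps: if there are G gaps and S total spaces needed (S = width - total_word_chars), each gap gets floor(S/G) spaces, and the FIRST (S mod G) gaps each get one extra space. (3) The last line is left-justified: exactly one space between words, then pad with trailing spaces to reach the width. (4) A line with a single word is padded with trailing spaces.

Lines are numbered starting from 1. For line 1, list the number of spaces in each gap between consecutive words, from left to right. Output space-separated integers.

Answer: 1 1

Derivation:
Line 1: ['butterfly', 'a', 'content'] (min_width=19, slack=0)
Line 2: ['spoon', 'who', 'vector'] (min_width=16, slack=3)
Line 3: ['fox', 'clean', 'play'] (min_width=14, slack=5)
Line 4: ['garden', 'do', 'python'] (min_width=16, slack=3)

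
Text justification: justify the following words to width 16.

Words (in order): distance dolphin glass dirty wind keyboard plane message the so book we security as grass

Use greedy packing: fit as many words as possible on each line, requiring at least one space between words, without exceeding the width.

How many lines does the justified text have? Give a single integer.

Line 1: ['distance', 'dolphin'] (min_width=16, slack=0)
Line 2: ['glass', 'dirty', 'wind'] (min_width=16, slack=0)
Line 3: ['keyboard', 'plane'] (min_width=14, slack=2)
Line 4: ['message', 'the', 'so'] (min_width=14, slack=2)
Line 5: ['book', 'we', 'security'] (min_width=16, slack=0)
Line 6: ['as', 'grass'] (min_width=8, slack=8)
Total lines: 6

Answer: 6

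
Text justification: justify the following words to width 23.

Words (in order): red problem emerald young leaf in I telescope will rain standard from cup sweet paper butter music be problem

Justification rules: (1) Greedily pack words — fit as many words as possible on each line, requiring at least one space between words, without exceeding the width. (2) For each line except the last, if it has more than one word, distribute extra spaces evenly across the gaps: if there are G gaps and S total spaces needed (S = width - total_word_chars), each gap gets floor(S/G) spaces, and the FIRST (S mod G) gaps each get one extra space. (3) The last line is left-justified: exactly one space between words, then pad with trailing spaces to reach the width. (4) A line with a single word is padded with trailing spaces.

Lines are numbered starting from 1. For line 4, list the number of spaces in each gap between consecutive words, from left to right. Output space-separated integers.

Line 1: ['red', 'problem', 'emerald'] (min_width=19, slack=4)
Line 2: ['young', 'leaf', 'in', 'I'] (min_width=15, slack=8)
Line 3: ['telescope', 'will', 'rain'] (min_width=19, slack=4)
Line 4: ['standard', 'from', 'cup', 'sweet'] (min_width=23, slack=0)
Line 5: ['paper', 'butter', 'music', 'be'] (min_width=21, slack=2)
Line 6: ['problem'] (min_width=7, slack=16)

Answer: 1 1 1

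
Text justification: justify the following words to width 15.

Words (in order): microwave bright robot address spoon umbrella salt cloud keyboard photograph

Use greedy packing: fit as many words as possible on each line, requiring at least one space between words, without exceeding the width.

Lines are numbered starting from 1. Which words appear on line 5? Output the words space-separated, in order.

Line 1: ['microwave'] (min_width=9, slack=6)
Line 2: ['bright', 'robot'] (min_width=12, slack=3)
Line 3: ['address', 'spoon'] (min_width=13, slack=2)
Line 4: ['umbrella', 'salt'] (min_width=13, slack=2)
Line 5: ['cloud', 'keyboard'] (min_width=14, slack=1)
Line 6: ['photograph'] (min_width=10, slack=5)

Answer: cloud keyboard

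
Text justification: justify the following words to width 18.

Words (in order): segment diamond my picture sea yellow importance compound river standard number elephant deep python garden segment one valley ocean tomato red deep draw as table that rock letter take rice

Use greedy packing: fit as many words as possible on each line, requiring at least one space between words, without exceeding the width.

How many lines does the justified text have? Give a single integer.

Line 1: ['segment', 'diamond', 'my'] (min_width=18, slack=0)
Line 2: ['picture', 'sea', 'yellow'] (min_width=18, slack=0)
Line 3: ['importance'] (min_width=10, slack=8)
Line 4: ['compound', 'river'] (min_width=14, slack=4)
Line 5: ['standard', 'number'] (min_width=15, slack=3)
Line 6: ['elephant', 'deep'] (min_width=13, slack=5)
Line 7: ['python', 'garden'] (min_width=13, slack=5)
Line 8: ['segment', 'one', 'valley'] (min_width=18, slack=0)
Line 9: ['ocean', 'tomato', 'red'] (min_width=16, slack=2)
Line 10: ['deep', 'draw', 'as', 'table'] (min_width=18, slack=0)
Line 11: ['that', 'rock', 'letter'] (min_width=16, slack=2)
Line 12: ['take', 'rice'] (min_width=9, slack=9)
Total lines: 12

Answer: 12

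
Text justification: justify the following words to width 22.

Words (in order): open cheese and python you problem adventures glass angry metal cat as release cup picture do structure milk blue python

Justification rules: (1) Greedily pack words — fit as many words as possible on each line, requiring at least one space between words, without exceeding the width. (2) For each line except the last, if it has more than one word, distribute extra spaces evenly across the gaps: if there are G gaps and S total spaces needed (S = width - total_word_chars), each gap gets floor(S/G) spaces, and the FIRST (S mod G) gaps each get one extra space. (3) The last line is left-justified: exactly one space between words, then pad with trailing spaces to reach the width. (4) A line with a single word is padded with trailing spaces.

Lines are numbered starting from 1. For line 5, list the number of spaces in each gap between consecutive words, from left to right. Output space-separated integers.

Answer: 1 1 1

Derivation:
Line 1: ['open', 'cheese', 'and', 'python'] (min_width=22, slack=0)
Line 2: ['you', 'problem', 'adventures'] (min_width=22, slack=0)
Line 3: ['glass', 'angry', 'metal', 'cat'] (min_width=21, slack=1)
Line 4: ['as', 'release', 'cup', 'picture'] (min_width=22, slack=0)
Line 5: ['do', 'structure', 'milk', 'blue'] (min_width=22, slack=0)
Line 6: ['python'] (min_width=6, slack=16)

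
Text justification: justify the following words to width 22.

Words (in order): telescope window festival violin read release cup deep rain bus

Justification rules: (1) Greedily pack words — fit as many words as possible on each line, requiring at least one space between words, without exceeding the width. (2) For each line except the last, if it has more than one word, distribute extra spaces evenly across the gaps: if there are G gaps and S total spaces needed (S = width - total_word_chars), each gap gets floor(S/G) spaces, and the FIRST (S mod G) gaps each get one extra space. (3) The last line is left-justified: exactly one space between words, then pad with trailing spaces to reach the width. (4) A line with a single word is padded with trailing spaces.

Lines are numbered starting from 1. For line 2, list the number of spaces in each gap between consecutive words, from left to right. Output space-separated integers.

Line 1: ['telescope', 'window'] (min_width=16, slack=6)
Line 2: ['festival', 'violin', 'read'] (min_width=20, slack=2)
Line 3: ['release', 'cup', 'deep', 'rain'] (min_width=21, slack=1)
Line 4: ['bus'] (min_width=3, slack=19)

Answer: 2 2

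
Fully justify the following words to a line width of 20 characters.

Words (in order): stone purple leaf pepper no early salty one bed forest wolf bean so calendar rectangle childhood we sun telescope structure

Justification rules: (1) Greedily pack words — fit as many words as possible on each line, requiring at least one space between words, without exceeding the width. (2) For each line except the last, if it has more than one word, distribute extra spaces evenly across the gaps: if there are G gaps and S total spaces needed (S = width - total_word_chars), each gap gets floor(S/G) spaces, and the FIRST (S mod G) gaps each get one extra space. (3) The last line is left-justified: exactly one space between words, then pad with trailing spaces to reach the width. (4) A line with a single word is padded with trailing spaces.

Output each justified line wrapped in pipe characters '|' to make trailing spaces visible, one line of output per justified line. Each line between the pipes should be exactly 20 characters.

Line 1: ['stone', 'purple', 'leaf'] (min_width=17, slack=3)
Line 2: ['pepper', 'no', 'early'] (min_width=15, slack=5)
Line 3: ['salty', 'one', 'bed', 'forest'] (min_width=20, slack=0)
Line 4: ['wolf', 'bean', 'so'] (min_width=12, slack=8)
Line 5: ['calendar', 'rectangle'] (min_width=18, slack=2)
Line 6: ['childhood', 'we', 'sun'] (min_width=16, slack=4)
Line 7: ['telescope', 'structure'] (min_width=19, slack=1)

Answer: |stone   purple  leaf|
|pepper    no   early|
|salty one bed forest|
|wolf     bean     so|
|calendar   rectangle|
|childhood   we   sun|
|telescope structure |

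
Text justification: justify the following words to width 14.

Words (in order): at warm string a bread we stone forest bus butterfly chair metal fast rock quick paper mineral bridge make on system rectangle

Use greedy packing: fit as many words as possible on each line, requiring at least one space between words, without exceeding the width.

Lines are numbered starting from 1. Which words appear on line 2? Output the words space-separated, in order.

Answer: a bread we

Derivation:
Line 1: ['at', 'warm', 'string'] (min_width=14, slack=0)
Line 2: ['a', 'bread', 'we'] (min_width=10, slack=4)
Line 3: ['stone', 'forest'] (min_width=12, slack=2)
Line 4: ['bus', 'butterfly'] (min_width=13, slack=1)
Line 5: ['chair', 'metal'] (min_width=11, slack=3)
Line 6: ['fast', 'rock'] (min_width=9, slack=5)
Line 7: ['quick', 'paper'] (min_width=11, slack=3)
Line 8: ['mineral', 'bridge'] (min_width=14, slack=0)
Line 9: ['make', 'on', 'system'] (min_width=14, slack=0)
Line 10: ['rectangle'] (min_width=9, slack=5)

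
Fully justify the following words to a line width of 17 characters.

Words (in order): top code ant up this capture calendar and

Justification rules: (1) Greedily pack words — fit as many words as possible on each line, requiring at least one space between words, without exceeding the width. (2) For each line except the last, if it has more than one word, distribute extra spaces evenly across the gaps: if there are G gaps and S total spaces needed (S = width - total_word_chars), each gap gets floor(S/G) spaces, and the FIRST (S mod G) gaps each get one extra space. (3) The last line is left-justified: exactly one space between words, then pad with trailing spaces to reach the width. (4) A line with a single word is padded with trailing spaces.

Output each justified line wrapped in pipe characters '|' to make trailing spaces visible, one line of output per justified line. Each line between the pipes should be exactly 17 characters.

Line 1: ['top', 'code', 'ant', 'up'] (min_width=15, slack=2)
Line 2: ['this', 'capture'] (min_width=12, slack=5)
Line 3: ['calendar', 'and'] (min_width=12, slack=5)

Answer: |top  code  ant up|
|this      capture|
|calendar and     |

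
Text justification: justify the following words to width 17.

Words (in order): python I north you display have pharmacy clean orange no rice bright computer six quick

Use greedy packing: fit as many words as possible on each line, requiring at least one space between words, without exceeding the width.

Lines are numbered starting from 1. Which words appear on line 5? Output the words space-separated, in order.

Answer: bright computer

Derivation:
Line 1: ['python', 'I', 'north'] (min_width=14, slack=3)
Line 2: ['you', 'display', 'have'] (min_width=16, slack=1)
Line 3: ['pharmacy', 'clean'] (min_width=14, slack=3)
Line 4: ['orange', 'no', 'rice'] (min_width=14, slack=3)
Line 5: ['bright', 'computer'] (min_width=15, slack=2)
Line 6: ['six', 'quick'] (min_width=9, slack=8)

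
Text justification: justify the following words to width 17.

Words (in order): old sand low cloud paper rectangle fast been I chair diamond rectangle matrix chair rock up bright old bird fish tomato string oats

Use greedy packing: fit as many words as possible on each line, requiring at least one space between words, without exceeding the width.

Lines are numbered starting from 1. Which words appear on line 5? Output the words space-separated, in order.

Line 1: ['old', 'sand', 'low'] (min_width=12, slack=5)
Line 2: ['cloud', 'paper'] (min_width=11, slack=6)
Line 3: ['rectangle', 'fast'] (min_width=14, slack=3)
Line 4: ['been', 'I', 'chair'] (min_width=12, slack=5)
Line 5: ['diamond', 'rectangle'] (min_width=17, slack=0)
Line 6: ['matrix', 'chair', 'rock'] (min_width=17, slack=0)
Line 7: ['up', 'bright', 'old'] (min_width=13, slack=4)
Line 8: ['bird', 'fish', 'tomato'] (min_width=16, slack=1)
Line 9: ['string', 'oats'] (min_width=11, slack=6)

Answer: diamond rectangle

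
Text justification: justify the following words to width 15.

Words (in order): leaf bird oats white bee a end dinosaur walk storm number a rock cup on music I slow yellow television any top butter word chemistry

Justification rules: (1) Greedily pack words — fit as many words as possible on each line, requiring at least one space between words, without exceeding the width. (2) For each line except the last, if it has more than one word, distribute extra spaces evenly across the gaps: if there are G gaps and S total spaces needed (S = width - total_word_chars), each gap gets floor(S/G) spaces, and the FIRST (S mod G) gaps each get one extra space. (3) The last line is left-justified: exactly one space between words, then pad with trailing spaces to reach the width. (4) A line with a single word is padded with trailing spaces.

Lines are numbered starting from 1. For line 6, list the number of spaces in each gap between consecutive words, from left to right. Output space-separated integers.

Answer: 3 2

Derivation:
Line 1: ['leaf', 'bird', 'oats'] (min_width=14, slack=1)
Line 2: ['white', 'bee', 'a', 'end'] (min_width=15, slack=0)
Line 3: ['dinosaur', 'walk'] (min_width=13, slack=2)
Line 4: ['storm', 'number', 'a'] (min_width=14, slack=1)
Line 5: ['rock', 'cup', 'on'] (min_width=11, slack=4)
Line 6: ['music', 'I', 'slow'] (min_width=12, slack=3)
Line 7: ['yellow'] (min_width=6, slack=9)
Line 8: ['television', 'any'] (min_width=14, slack=1)
Line 9: ['top', 'butter', 'word'] (min_width=15, slack=0)
Line 10: ['chemistry'] (min_width=9, slack=6)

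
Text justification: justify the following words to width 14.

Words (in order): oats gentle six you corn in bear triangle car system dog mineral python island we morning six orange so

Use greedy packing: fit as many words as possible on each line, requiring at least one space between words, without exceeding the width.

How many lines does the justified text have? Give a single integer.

Answer: 9

Derivation:
Line 1: ['oats', 'gentle'] (min_width=11, slack=3)
Line 2: ['six', 'you', 'corn'] (min_width=12, slack=2)
Line 3: ['in', 'bear'] (min_width=7, slack=7)
Line 4: ['triangle', 'car'] (min_width=12, slack=2)
Line 5: ['system', 'dog'] (min_width=10, slack=4)
Line 6: ['mineral', 'python'] (min_width=14, slack=0)
Line 7: ['island', 'we'] (min_width=9, slack=5)
Line 8: ['morning', 'six'] (min_width=11, slack=3)
Line 9: ['orange', 'so'] (min_width=9, slack=5)
Total lines: 9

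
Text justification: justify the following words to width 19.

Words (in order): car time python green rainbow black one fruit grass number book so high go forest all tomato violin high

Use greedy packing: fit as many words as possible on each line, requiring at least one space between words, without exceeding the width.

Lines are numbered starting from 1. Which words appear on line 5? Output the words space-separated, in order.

Line 1: ['car', 'time', 'python'] (min_width=15, slack=4)
Line 2: ['green', 'rainbow', 'black'] (min_width=19, slack=0)
Line 3: ['one', 'fruit', 'grass'] (min_width=15, slack=4)
Line 4: ['number', 'book', 'so', 'high'] (min_width=19, slack=0)
Line 5: ['go', 'forest', 'all'] (min_width=13, slack=6)
Line 6: ['tomato', 'violin', 'high'] (min_width=18, slack=1)

Answer: go forest all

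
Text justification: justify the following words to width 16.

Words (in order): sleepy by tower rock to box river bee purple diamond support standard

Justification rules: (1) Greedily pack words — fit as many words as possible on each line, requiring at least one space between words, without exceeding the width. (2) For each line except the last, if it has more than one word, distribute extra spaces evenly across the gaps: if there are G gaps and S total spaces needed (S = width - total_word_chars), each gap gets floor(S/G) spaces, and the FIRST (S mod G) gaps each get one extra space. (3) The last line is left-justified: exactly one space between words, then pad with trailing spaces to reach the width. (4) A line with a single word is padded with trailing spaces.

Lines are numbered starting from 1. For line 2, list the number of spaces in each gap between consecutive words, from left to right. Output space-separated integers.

Answer: 4 3

Derivation:
Line 1: ['sleepy', 'by', 'tower'] (min_width=15, slack=1)
Line 2: ['rock', 'to', 'box'] (min_width=11, slack=5)
Line 3: ['river', 'bee', 'purple'] (min_width=16, slack=0)
Line 4: ['diamond', 'support'] (min_width=15, slack=1)
Line 5: ['standard'] (min_width=8, slack=8)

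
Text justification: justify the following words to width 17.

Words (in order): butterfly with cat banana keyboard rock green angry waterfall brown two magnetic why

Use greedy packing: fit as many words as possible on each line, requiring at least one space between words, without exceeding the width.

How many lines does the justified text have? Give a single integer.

Answer: 6

Derivation:
Line 1: ['butterfly', 'with'] (min_width=14, slack=3)
Line 2: ['cat', 'banana'] (min_width=10, slack=7)
Line 3: ['keyboard', 'rock'] (min_width=13, slack=4)
Line 4: ['green', 'angry'] (min_width=11, slack=6)
Line 5: ['waterfall', 'brown'] (min_width=15, slack=2)
Line 6: ['two', 'magnetic', 'why'] (min_width=16, slack=1)
Total lines: 6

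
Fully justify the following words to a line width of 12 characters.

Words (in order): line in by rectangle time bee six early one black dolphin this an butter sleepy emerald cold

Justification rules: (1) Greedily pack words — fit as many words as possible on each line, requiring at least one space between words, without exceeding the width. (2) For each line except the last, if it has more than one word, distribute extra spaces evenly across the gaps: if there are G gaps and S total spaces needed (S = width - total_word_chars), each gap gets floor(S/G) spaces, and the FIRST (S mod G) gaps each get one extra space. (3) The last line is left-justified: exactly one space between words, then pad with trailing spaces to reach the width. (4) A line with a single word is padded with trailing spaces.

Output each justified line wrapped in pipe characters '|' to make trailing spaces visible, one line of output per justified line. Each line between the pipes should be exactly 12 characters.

Answer: |line  in  by|
|rectangle   |
|time bee six|
|early    one|
|black       |
|dolphin this|
|an    butter|
|sleepy      |
|emerald cold|

Derivation:
Line 1: ['line', 'in', 'by'] (min_width=10, slack=2)
Line 2: ['rectangle'] (min_width=9, slack=3)
Line 3: ['time', 'bee', 'six'] (min_width=12, slack=0)
Line 4: ['early', 'one'] (min_width=9, slack=3)
Line 5: ['black'] (min_width=5, slack=7)
Line 6: ['dolphin', 'this'] (min_width=12, slack=0)
Line 7: ['an', 'butter'] (min_width=9, slack=3)
Line 8: ['sleepy'] (min_width=6, slack=6)
Line 9: ['emerald', 'cold'] (min_width=12, slack=0)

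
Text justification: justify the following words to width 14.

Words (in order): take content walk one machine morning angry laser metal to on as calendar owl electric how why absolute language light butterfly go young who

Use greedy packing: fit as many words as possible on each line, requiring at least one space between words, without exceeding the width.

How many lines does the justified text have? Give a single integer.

Answer: 12

Derivation:
Line 1: ['take', 'content'] (min_width=12, slack=2)
Line 2: ['walk', 'one'] (min_width=8, slack=6)
Line 3: ['machine'] (min_width=7, slack=7)
Line 4: ['morning', 'angry'] (min_width=13, slack=1)
Line 5: ['laser', 'metal', 'to'] (min_width=14, slack=0)
Line 6: ['on', 'as', 'calendar'] (min_width=14, slack=0)
Line 7: ['owl', 'electric'] (min_width=12, slack=2)
Line 8: ['how', 'why'] (min_width=7, slack=7)
Line 9: ['absolute'] (min_width=8, slack=6)
Line 10: ['language', 'light'] (min_width=14, slack=0)
Line 11: ['butterfly', 'go'] (min_width=12, slack=2)
Line 12: ['young', 'who'] (min_width=9, slack=5)
Total lines: 12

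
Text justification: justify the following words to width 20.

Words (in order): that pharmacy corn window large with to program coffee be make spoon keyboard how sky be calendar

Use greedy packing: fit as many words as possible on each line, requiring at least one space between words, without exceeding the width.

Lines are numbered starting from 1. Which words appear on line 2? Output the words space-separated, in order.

Line 1: ['that', 'pharmacy', 'corn'] (min_width=18, slack=2)
Line 2: ['window', 'large', 'with', 'to'] (min_width=20, slack=0)
Line 3: ['program', 'coffee', 'be'] (min_width=17, slack=3)
Line 4: ['make', 'spoon', 'keyboard'] (min_width=19, slack=1)
Line 5: ['how', 'sky', 'be', 'calendar'] (min_width=19, slack=1)

Answer: window large with to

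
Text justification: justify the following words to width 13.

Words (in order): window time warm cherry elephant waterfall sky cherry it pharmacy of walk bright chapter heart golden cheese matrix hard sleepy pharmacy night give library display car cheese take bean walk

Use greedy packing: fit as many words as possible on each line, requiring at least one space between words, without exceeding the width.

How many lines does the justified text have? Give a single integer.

Answer: 17

Derivation:
Line 1: ['window', 'time'] (min_width=11, slack=2)
Line 2: ['warm', 'cherry'] (min_width=11, slack=2)
Line 3: ['elephant'] (min_width=8, slack=5)
Line 4: ['waterfall', 'sky'] (min_width=13, slack=0)
Line 5: ['cherry', 'it'] (min_width=9, slack=4)
Line 6: ['pharmacy', 'of'] (min_width=11, slack=2)
Line 7: ['walk', 'bright'] (min_width=11, slack=2)
Line 8: ['chapter', 'heart'] (min_width=13, slack=0)
Line 9: ['golden', 'cheese'] (min_width=13, slack=0)
Line 10: ['matrix', 'hard'] (min_width=11, slack=2)
Line 11: ['sleepy'] (min_width=6, slack=7)
Line 12: ['pharmacy'] (min_width=8, slack=5)
Line 13: ['night', 'give'] (min_width=10, slack=3)
Line 14: ['library'] (min_width=7, slack=6)
Line 15: ['display', 'car'] (min_width=11, slack=2)
Line 16: ['cheese', 'take'] (min_width=11, slack=2)
Line 17: ['bean', 'walk'] (min_width=9, slack=4)
Total lines: 17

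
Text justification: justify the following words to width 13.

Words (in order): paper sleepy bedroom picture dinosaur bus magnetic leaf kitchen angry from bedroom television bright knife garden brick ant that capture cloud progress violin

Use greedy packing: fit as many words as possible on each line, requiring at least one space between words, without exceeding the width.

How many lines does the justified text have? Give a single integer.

Answer: 14

Derivation:
Line 1: ['paper', 'sleepy'] (min_width=12, slack=1)
Line 2: ['bedroom'] (min_width=7, slack=6)
Line 3: ['picture'] (min_width=7, slack=6)
Line 4: ['dinosaur', 'bus'] (min_width=12, slack=1)
Line 5: ['magnetic', 'leaf'] (min_width=13, slack=0)
Line 6: ['kitchen', 'angry'] (min_width=13, slack=0)
Line 7: ['from', 'bedroom'] (min_width=12, slack=1)
Line 8: ['television'] (min_width=10, slack=3)
Line 9: ['bright', 'knife'] (min_width=12, slack=1)
Line 10: ['garden', 'brick'] (min_width=12, slack=1)
Line 11: ['ant', 'that'] (min_width=8, slack=5)
Line 12: ['capture', 'cloud'] (min_width=13, slack=0)
Line 13: ['progress'] (min_width=8, slack=5)
Line 14: ['violin'] (min_width=6, slack=7)
Total lines: 14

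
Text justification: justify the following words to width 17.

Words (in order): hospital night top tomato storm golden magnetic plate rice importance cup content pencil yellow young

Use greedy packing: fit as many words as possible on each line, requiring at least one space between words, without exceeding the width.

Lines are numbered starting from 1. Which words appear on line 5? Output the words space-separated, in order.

Answer: importance cup

Derivation:
Line 1: ['hospital', 'night'] (min_width=14, slack=3)
Line 2: ['top', 'tomato', 'storm'] (min_width=16, slack=1)
Line 3: ['golden', 'magnetic'] (min_width=15, slack=2)
Line 4: ['plate', 'rice'] (min_width=10, slack=7)
Line 5: ['importance', 'cup'] (min_width=14, slack=3)
Line 6: ['content', 'pencil'] (min_width=14, slack=3)
Line 7: ['yellow', 'young'] (min_width=12, slack=5)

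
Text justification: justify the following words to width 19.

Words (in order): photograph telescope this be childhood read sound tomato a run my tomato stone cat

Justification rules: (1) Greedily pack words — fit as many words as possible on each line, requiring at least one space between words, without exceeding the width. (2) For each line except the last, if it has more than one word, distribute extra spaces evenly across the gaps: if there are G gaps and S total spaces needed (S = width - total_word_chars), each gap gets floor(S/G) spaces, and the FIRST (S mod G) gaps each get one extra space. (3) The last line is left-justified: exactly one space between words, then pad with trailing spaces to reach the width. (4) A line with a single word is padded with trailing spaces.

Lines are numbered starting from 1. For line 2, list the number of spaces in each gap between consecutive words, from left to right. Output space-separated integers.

Answer: 2 2

Derivation:
Line 1: ['photograph'] (min_width=10, slack=9)
Line 2: ['telescope', 'this', 'be'] (min_width=17, slack=2)
Line 3: ['childhood', 'read'] (min_width=14, slack=5)
Line 4: ['sound', 'tomato', 'a', 'run'] (min_width=18, slack=1)
Line 5: ['my', 'tomato', 'stone', 'cat'] (min_width=19, slack=0)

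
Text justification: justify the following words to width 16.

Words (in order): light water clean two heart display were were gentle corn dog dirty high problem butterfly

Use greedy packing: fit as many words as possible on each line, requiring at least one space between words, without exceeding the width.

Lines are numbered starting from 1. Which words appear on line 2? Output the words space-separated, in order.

Line 1: ['light', 'water'] (min_width=11, slack=5)
Line 2: ['clean', 'two', 'heart'] (min_width=15, slack=1)
Line 3: ['display', 'were'] (min_width=12, slack=4)
Line 4: ['were', 'gentle', 'corn'] (min_width=16, slack=0)
Line 5: ['dog', 'dirty', 'high'] (min_width=14, slack=2)
Line 6: ['problem'] (min_width=7, slack=9)
Line 7: ['butterfly'] (min_width=9, slack=7)

Answer: clean two heart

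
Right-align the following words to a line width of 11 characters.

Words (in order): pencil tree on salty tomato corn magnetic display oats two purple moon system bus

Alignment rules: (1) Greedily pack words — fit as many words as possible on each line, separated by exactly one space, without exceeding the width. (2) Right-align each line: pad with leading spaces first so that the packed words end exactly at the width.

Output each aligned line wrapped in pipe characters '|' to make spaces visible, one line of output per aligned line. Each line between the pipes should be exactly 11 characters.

Line 1: ['pencil', 'tree'] (min_width=11, slack=0)
Line 2: ['on', 'salty'] (min_width=8, slack=3)
Line 3: ['tomato', 'corn'] (min_width=11, slack=0)
Line 4: ['magnetic'] (min_width=8, slack=3)
Line 5: ['display'] (min_width=7, slack=4)
Line 6: ['oats', 'two'] (min_width=8, slack=3)
Line 7: ['purple', 'moon'] (min_width=11, slack=0)
Line 8: ['system', 'bus'] (min_width=10, slack=1)

Answer: |pencil tree|
|   on salty|
|tomato corn|
|   magnetic|
|    display|
|   oats two|
|purple moon|
| system bus|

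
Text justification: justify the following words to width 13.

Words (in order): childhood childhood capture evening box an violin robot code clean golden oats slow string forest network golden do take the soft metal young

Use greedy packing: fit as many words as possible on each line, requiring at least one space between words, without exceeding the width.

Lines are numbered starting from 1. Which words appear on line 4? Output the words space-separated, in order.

Answer: evening box

Derivation:
Line 1: ['childhood'] (min_width=9, slack=4)
Line 2: ['childhood'] (min_width=9, slack=4)
Line 3: ['capture'] (min_width=7, slack=6)
Line 4: ['evening', 'box'] (min_width=11, slack=2)
Line 5: ['an', 'violin'] (min_width=9, slack=4)
Line 6: ['robot', 'code'] (min_width=10, slack=3)
Line 7: ['clean', 'golden'] (min_width=12, slack=1)
Line 8: ['oats', 'slow'] (min_width=9, slack=4)
Line 9: ['string', 'forest'] (min_width=13, slack=0)
Line 10: ['network'] (min_width=7, slack=6)
Line 11: ['golden', 'do'] (min_width=9, slack=4)
Line 12: ['take', 'the', 'soft'] (min_width=13, slack=0)
Line 13: ['metal', 'young'] (min_width=11, slack=2)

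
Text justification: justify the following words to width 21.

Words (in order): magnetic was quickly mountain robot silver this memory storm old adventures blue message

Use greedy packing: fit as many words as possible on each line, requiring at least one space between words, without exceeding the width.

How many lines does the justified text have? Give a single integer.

Answer: 5

Derivation:
Line 1: ['magnetic', 'was', 'quickly'] (min_width=20, slack=1)
Line 2: ['mountain', 'robot', 'silver'] (min_width=21, slack=0)
Line 3: ['this', 'memory', 'storm', 'old'] (min_width=21, slack=0)
Line 4: ['adventures', 'blue'] (min_width=15, slack=6)
Line 5: ['message'] (min_width=7, slack=14)
Total lines: 5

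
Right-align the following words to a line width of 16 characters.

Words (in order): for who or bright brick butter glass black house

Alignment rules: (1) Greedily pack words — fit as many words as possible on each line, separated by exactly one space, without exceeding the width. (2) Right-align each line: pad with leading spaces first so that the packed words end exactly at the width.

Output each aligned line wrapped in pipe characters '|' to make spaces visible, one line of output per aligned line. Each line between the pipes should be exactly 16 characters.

Line 1: ['for', 'who', 'or'] (min_width=10, slack=6)
Line 2: ['bright', 'brick'] (min_width=12, slack=4)
Line 3: ['butter', 'glass'] (min_width=12, slack=4)
Line 4: ['black', 'house'] (min_width=11, slack=5)

Answer: |      for who or|
|    bright brick|
|    butter glass|
|     black house|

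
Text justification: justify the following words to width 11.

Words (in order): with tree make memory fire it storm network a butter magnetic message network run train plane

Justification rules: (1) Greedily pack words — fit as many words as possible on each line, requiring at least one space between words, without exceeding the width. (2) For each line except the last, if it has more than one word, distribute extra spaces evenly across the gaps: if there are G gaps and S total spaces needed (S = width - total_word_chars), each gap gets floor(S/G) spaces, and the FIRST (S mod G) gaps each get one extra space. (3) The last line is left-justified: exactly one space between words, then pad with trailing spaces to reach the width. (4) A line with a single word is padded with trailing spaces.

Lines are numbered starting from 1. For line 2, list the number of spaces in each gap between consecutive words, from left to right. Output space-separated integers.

Answer: 1

Derivation:
Line 1: ['with', 'tree'] (min_width=9, slack=2)
Line 2: ['make', 'memory'] (min_width=11, slack=0)
Line 3: ['fire', 'it'] (min_width=7, slack=4)
Line 4: ['storm'] (min_width=5, slack=6)
Line 5: ['network', 'a'] (min_width=9, slack=2)
Line 6: ['butter'] (min_width=6, slack=5)
Line 7: ['magnetic'] (min_width=8, slack=3)
Line 8: ['message'] (min_width=7, slack=4)
Line 9: ['network', 'run'] (min_width=11, slack=0)
Line 10: ['train', 'plane'] (min_width=11, slack=0)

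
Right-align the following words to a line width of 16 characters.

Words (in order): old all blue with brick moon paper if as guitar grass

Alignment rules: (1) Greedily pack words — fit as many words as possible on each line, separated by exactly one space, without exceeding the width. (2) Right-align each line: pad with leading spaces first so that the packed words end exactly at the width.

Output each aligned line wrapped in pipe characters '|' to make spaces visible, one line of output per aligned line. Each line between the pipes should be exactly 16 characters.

Line 1: ['old', 'all', 'blue'] (min_width=12, slack=4)
Line 2: ['with', 'brick', 'moon'] (min_width=15, slack=1)
Line 3: ['paper', 'if', 'as'] (min_width=11, slack=5)
Line 4: ['guitar', 'grass'] (min_width=12, slack=4)

Answer: |    old all blue|
| with brick moon|
|     paper if as|
|    guitar grass|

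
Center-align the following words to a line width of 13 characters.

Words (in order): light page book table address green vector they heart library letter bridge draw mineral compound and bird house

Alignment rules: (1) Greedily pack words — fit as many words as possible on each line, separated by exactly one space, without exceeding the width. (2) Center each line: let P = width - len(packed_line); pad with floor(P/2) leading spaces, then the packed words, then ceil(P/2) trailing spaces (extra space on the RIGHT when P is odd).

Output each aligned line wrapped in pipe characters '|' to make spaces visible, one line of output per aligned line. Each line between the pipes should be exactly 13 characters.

Answer: | light page  |
| book table  |
|address green|
| vector they |
|heart library|
|letter bridge|
|draw mineral |
|compound and |
| bird house  |

Derivation:
Line 1: ['light', 'page'] (min_width=10, slack=3)
Line 2: ['book', 'table'] (min_width=10, slack=3)
Line 3: ['address', 'green'] (min_width=13, slack=0)
Line 4: ['vector', 'they'] (min_width=11, slack=2)
Line 5: ['heart', 'library'] (min_width=13, slack=0)
Line 6: ['letter', 'bridge'] (min_width=13, slack=0)
Line 7: ['draw', 'mineral'] (min_width=12, slack=1)
Line 8: ['compound', 'and'] (min_width=12, slack=1)
Line 9: ['bird', 'house'] (min_width=10, slack=3)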